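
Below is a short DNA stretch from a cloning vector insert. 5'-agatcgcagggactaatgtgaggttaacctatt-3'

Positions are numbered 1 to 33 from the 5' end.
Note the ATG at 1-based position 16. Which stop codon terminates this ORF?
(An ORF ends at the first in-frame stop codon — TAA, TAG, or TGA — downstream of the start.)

TGA

Codons from position 16: ATG (16–18), TGA (19–21).
The first in-frame stop codon is TGA.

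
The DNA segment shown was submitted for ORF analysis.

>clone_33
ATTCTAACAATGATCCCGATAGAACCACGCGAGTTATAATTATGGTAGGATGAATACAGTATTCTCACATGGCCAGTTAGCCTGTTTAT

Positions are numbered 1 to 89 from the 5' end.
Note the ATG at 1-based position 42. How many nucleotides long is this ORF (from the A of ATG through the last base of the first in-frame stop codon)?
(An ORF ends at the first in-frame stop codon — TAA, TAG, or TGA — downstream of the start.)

12

Codons from position 42: ATG (42–44), GTA (45–47), GGA (48–50), TGA (51–53).
TGA is the first in-frame stop; ORF spans 42–53, 12 nucleotides.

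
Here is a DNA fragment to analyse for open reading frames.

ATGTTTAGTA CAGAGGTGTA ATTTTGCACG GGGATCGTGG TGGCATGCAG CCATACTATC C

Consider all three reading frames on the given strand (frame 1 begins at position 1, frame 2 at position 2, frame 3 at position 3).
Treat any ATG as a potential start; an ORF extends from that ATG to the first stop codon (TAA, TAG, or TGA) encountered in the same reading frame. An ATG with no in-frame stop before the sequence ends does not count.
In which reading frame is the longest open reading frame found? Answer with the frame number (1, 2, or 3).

Frame 1: ATG TTT AGT ACA GAG GTG TAA TTT TGC ACG GGG ATC GTG GTG GCA TGC AGC CAT ACT ATC — ATG at 1, stop TAA at 19 → 21 nt.
Frame 2: TGT TTA GTA CAG AGG TGT AAT TTT GCA CGG GGA TCG TGG TGG CAT GCA GCC ATA CTA TCC — no ATG→stop ORF.
Frame 3: GTT TAG TAC AGA GGT GTA ATT TTG CAC GGG GAT CGT GGT GGC ATG CAG CCA TAC TAT — no ATG→stop ORF.
Longest ORF is 21 nt in frame 1 (positions 1–21).

1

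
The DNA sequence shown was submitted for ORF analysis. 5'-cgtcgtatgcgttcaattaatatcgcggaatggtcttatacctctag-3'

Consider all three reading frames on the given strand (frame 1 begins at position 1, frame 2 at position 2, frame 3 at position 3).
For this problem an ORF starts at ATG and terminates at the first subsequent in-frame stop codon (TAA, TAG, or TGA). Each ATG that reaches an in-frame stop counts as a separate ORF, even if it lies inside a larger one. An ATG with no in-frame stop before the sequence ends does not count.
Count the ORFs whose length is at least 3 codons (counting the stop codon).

1

Frame 1: CGT CGT ATG CGT TCA ATT AAT ATC GCG GAA TGG TCT TAT ACC TCT — no ATG→stop ORF.
Frame 2: GTC GTA TGC GTT CAA TTA ATA TCG CGG AAT GGT CTT ATA CCT CTA — no ATG→stop ORF.
Frame 3: TCG TAT GCG TTC AAT TAA TAT CGC GGA ATG GTC TTA TAC CTC TAG — ATG at 30, stop TAG at 45 → 18 nt.
ORFs ≥ 3 codons: frame 3 30–47 (6 codons). Count = 1.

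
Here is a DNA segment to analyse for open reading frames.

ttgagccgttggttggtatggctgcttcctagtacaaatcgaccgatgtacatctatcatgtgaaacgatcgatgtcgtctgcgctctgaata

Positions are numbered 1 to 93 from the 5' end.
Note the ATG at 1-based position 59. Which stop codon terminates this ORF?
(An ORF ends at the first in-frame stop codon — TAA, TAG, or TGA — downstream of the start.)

TGA

Codons from position 59: ATG (59–61), TGA (62–64).
The first in-frame stop codon is TGA.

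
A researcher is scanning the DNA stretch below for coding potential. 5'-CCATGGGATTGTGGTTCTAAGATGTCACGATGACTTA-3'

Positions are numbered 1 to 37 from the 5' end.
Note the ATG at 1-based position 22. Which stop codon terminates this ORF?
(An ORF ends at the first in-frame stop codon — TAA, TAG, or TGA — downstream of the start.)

Codons from position 22: ATG (22–24), TCA (25–27), CGA (28–30), TGA (31–33).
The first in-frame stop codon is TGA.

TGA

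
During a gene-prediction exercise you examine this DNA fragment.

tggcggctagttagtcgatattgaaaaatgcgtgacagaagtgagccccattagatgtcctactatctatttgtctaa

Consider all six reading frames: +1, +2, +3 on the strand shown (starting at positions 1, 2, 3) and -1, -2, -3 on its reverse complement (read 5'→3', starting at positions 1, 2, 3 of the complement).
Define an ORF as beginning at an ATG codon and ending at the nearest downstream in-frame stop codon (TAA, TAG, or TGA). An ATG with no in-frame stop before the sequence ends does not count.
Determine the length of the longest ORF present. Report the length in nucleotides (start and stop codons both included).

45

Reverse complement (5'→3'): TTAGACAAATAGATAGTAGGACATCTAATGGGGCTCACTTCTGTCACGCATTTTTCAATATCGACTAACTAGCCGCCA
Frame +1: TGG CGG CTA GTT AGT CGA TAT TGA AAA ATG CGT GAC AGA AGT GAG CCC CAT TAG ATG TCC TAC TAT CTA TTT GTC TAA — ATG at 28, stop TAG at 52 → 27 nt; ATG at 55, stop TAA at 76 → 24 nt.
Frame +2: GGC GGC TAG TTA GTC GAT ATT GAA AAA TGC GTG ACA GAA GTG AGC CCC ATT AGA TGT CCT ACT ATC TAT TTG TCT — no ATG→stop ORF.
Frame +3: GCG GCT AGT TAG TCG ATA TTG AAA AAT GCG TGA CAG AAG TGA GCC CCA TTA GAT GTC CTA CTA TCT ATT TGT CTA — no ATG→stop ORF.
Frame -1: TTA GAC AAA TAG ATA GTA GGA CAT CTA ATG GGG CTC ACT TCT GTC ACG CAT TTT TCA ATA TCG ACT AAC TAG CCG CCA — ATG at 28, stop TAG at 70 → 45 nt.
Frame -2: TAG ACA AAT AGA TAG TAG GAC ATC TAA TGG GGC TCA CTT CTG TCA CGC ATT TTT CAA TAT CGA CTA ACT AGC CGC — no ATG→stop ORF.
Frame -3: AGA CAA ATA GAT AGT AGG ACA TCT AAT GGG GCT CAC TTC TGT CAC GCA TTT TTC AAT ATC GAC TAA CTA GCC GCC — no ATG→stop ORF.
Longest: frame -1, positions 28–72, 45 nt = 15 codons = 14 aa. → 45 nucleotides.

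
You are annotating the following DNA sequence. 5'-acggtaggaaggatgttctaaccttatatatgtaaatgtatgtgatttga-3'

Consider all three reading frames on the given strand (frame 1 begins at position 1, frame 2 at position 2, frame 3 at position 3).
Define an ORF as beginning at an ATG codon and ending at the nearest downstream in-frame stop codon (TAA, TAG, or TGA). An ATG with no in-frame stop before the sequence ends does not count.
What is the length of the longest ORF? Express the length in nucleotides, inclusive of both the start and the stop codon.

15

Frame 1: ACG GTA GGA AGG ATG TTC TAA CCT TAT ATA TGT AAA TGT ATG TGA TTT — ATG at 13, stop TAA at 19 → 9 nt; ATG at 40, stop TGA at 43 → 6 nt.
Frame 2: CGG TAG GAA GGA TGT TCT AAC CTT ATA TAT GTA AAT GTA TGT GAT TTG — no ATG→stop ORF.
Frame 3: GGT AGG AAG GAT GTT CTA ACC TTA TAT ATG TAA ATG TAT GTG ATT TGA — ATG at 30, stop TAA at 33 → 6 nt; ATG at 36, stop TGA at 48 → 15 nt.
Longest: frame 3, positions 36–50, 15 nt = 5 codons = 4 aa. → 15 nucleotides.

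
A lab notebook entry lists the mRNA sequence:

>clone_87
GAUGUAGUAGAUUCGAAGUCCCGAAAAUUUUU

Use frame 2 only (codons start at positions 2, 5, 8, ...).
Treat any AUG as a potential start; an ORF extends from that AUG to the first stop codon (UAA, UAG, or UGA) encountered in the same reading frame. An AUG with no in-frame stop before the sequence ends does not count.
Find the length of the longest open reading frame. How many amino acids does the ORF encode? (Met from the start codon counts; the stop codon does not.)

1

Frame 2: AUG UAG UAG AUU CGA AGU CCC GAA AAU UUU — AUG at 2, stop UAG at 5 → 6 nt.
Longest: frame 2, positions 2–7, 6 nt = 2 codons = 1 aa. → 1 amino acids.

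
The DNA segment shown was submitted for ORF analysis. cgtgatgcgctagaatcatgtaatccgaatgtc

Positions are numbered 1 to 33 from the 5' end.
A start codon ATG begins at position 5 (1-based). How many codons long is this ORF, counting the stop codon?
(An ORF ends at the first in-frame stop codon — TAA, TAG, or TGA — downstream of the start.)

Codons from position 5: ATG (5–7), CGC (8–10), TAG (11–13).
TAG is the first in-frame stop; that's 3 codons including the stop.

3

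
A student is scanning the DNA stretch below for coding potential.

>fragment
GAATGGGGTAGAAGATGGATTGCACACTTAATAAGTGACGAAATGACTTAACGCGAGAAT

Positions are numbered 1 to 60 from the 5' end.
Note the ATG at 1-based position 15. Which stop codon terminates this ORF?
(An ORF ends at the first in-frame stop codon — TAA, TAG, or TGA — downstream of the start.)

TGA

Codons from position 15: ATG (15–17), GAT (18–20), TGC (21–23), ACA (24–26), CTT (27–29), AAT (30–32), AAG (33–35), TGA (36–38).
The first in-frame stop codon is TGA.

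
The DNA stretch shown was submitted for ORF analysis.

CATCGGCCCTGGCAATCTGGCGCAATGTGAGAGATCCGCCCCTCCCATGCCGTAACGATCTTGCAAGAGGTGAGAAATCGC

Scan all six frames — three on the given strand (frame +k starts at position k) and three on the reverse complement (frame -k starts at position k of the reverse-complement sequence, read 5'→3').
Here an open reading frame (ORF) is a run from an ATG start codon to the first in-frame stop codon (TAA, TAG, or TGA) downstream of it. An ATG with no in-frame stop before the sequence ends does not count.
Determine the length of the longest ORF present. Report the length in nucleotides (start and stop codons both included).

Reverse complement (5'→3'): GCGATTTCTCACCTCTTGCAAGATCGTTACGGCATGGGAGGGGCGGATCTCTCACATTGCGCCAGATTGCCAGGGCCGATG
Frame +1: CAT CGG CCC TGG CAA TCT GGC GCA ATG TGA GAG ATC CGC CCC TCC CAT GCC GTA ACG ATC TTG CAA GAG GTG AGA AAT CGC — ATG at 25, stop TGA at 28 → 6 nt.
Frame +2: ATC GGC CCT GGC AAT CTG GCG CAA TGT GAG AGA TCC GCC CCT CCC ATG CCG TAA CGA TCT TGC AAG AGG TGA GAA ATC — ATG at 47, stop TAA at 53 → 9 nt.
Frame +3: TCG GCC CTG GCA ATC TGG CGC AAT GTG AGA GAT CCG CCC CTC CCA TGC CGT AAC GAT CTT GCA AGA GGT GAG AAA TCG — no ATG→stop ORF.
Frame -1: GCG ATT TCT CAC CTC TTG CAA GAT CGT TAC GGC ATG GGA GGG GCG GAT CTC TCA CAT TGC GCC AGA TTG CCA GGG CCG ATG — no ATG→stop ORF.
Frame -2: CGA TTT CTC ACC TCT TGC AAG ATC GTT ACG GCA TGG GAG GGG CGG ATC TCT CAC ATT GCG CCA GAT TGC CAG GGC CGA — no ATG→stop ORF.
Frame -3: GAT TTC TCA CCT CTT GCA AGA TCG TTA CGG CAT GGG AGG GGC GGA TCT CTC ACA TTG CGC CAG ATT GCC AGG GCC GAT — no ATG→stop ORF.
Longest: frame +2, positions 47–55, 9 nt = 3 codons = 2 aa. → 9 nucleotides.

9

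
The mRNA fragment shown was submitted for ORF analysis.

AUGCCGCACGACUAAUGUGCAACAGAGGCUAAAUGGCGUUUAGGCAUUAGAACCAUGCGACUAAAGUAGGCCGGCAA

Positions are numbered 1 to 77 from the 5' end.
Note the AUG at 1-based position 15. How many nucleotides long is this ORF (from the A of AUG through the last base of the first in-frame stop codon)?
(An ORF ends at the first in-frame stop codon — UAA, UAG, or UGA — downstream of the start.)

Codons from position 15: AUG (15–17), UGC (18–20), AAC (21–23), AGA (24–26), GGC (27–29), UAA (30–32).
UAA is the first in-frame stop; ORF spans 15–32, 18 nucleotides.

18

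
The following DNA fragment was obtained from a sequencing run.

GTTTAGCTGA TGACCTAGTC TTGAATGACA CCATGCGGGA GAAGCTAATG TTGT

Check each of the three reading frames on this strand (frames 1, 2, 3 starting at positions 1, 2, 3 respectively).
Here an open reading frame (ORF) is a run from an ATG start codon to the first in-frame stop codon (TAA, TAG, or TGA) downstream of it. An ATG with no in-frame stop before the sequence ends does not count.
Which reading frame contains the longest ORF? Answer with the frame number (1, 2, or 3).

Frame 1: GTT TAG CTG ATG ACC TAG TCT TGA ATG ACA CCA TGC GGG AGA AGC TAA TGT TGT — ATG at 10, stop TAG at 16 → 9 nt; ATG at 25, stop TAA at 46 → 24 nt.
Frame 2: TTT AGC TGA TGA CCT AGT CTT GAA TGA CAC CAT GCG GGA GAA GCT AAT GTT — no ATG→stop ORF.
Frame 3: TTA GCT GAT GAC CTA GTC TTG AAT GAC ACC ATG CGG GAG AAG CTA ATG TTG — no ATG→stop ORF.
Longest ORF is 24 nt in frame 1 (positions 25–48).

1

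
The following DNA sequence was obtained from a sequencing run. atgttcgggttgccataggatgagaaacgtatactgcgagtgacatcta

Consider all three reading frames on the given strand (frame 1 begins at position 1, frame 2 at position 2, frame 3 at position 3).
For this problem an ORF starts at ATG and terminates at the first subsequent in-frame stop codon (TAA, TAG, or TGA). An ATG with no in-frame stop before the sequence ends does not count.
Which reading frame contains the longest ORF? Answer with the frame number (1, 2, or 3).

2

Frame 1: ATG TTC GGG TTG CCA TAG GAT GAG AAA CGT ATA CTG CGA GTG ACA TCT — ATG at 1, stop TAG at 16 → 18 nt.
Frame 2: TGT TCG GGT TGC CAT AGG ATG AGA AAC GTA TAC TGC GAG TGA CAT CTA — ATG at 20, stop TGA at 41 → 24 nt.
Frame 3: GTT CGG GTT GCC ATA GGA TGA GAA ACG TAT ACT GCG AGT GAC ATC — no ATG→stop ORF.
Longest ORF is 24 nt in frame 2 (positions 20–43).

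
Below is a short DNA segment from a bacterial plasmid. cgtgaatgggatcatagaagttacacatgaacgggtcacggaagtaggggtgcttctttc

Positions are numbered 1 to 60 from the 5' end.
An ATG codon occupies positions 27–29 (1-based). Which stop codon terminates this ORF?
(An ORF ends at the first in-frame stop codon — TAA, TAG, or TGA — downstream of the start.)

Codons from position 27: ATG (27–29), AAC (30–32), GGG (33–35), TCA (36–38), CGG (39–41), AAG (42–44), TAG (45–47).
The first in-frame stop codon is TAG.

TAG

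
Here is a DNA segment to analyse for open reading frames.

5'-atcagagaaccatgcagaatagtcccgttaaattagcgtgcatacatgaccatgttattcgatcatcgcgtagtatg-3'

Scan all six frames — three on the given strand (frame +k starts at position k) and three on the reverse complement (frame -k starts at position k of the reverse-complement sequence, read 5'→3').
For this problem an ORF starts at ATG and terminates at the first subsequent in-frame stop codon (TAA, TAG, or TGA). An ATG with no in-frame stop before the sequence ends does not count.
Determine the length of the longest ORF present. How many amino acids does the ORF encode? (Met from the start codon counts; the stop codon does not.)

Reverse complement (5'→3'): CATACTACGCGATGATCGAATAACATGGTCATGTATGCACGCTAATTTAACGGGACTATTCTGCATGGTTCTCTGAT
Frame +1: ATC AGA GAA CCA TGC AGA ATA GTC CCG TTA AAT TAG CGT GCA TAC ATG ACC ATG TTA TTC GAT CAT CGC GTA GTA — no ATG→stop ORF.
Frame +2: TCA GAG AAC CAT GCA GAA TAG TCC CGT TAA ATT AGC GTG CAT ACA TGA CCA TGT TAT TCG ATC ATC GCG TAG TAT — no ATG→stop ORF.
Frame +3: CAG AGA ACC ATG CAG AAT AGT CCC GTT AAA TTA GCG TGC ATA CAT GAC CAT GTT ATT CGA TCA TCG CGT AGT ATG — no ATG→stop ORF.
Frame -1: CAT ACT ACG CGA TGA TCG AAT AAC ATG GTC ATG TAT GCA CGC TAA TTT AAC GGG ACT ATT CTG CAT GGT TCT CTG — ATG at 25, stop TAA at 43 → 21 nt; ATG at 31, stop TAA at 43 → 15 nt.
Frame -2: ATA CTA CGC GAT GAT CGA ATA ACA TGG TCA TGT ATG CAC GCT AAT TTA ACG GGA CTA TTC TGC ATG GTT CTC TGA — ATG at 35, stop TGA at 74 → 42 nt; ATG at 65, stop TGA at 74 → 12 nt.
Frame -3: TAC TAC GCG ATG ATC GAA TAA CAT GGT CAT GTA TGC ACG CTA ATT TAA CGG GAC TAT TCT GCA TGG TTC TCT GAT — ATG at 12, stop TAA at 21 → 12 nt.
Longest: frame -2, positions 35–76, 42 nt = 14 codons = 13 aa. → 13 amino acids.

13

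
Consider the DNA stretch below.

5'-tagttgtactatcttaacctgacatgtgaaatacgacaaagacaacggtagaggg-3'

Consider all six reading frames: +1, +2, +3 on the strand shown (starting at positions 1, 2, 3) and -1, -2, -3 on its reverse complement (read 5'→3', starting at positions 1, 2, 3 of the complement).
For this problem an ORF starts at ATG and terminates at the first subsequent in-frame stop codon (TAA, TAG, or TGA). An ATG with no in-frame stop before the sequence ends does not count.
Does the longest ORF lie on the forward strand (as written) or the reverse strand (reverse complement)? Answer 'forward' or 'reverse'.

reverse

Reverse complement (5'→3'): CCCTCTACCGTTGTCTTTGTCGTATTTCACATGTCAGGTTAAGATAGTACAACTA
Frame +1: TAG TTG TAC TAT CTT AAC CTG ACA TGT GAA ATA CGA CAA AGA CAA CGG TAG AGG — no ATG→stop ORF.
Frame +2: AGT TGT ACT ATC TTA ACC TGA CAT GTG AAA TAC GAC AAA GAC AAC GGT AGA GGG — no ATG→stop ORF.
Frame +3: GTT GTA CTA TCT TAA CCT GAC ATG TGA AAT ACG ACA AAG ACA ACG GTA GAG — ATG at 24, stop TGA at 27 → 6 nt.
Frame -1: CCC TCT ACC GTT GTC TTT GTC GTA TTT CAC ATG TCA GGT TAA GAT AGT ACA ACT — ATG at 31, stop TAA at 40 → 12 nt.
Frame -2: CCT CTA CCG TTG TCT TTG TCG TAT TTC ACA TGT CAG GTT AAG ATA GTA CAA CTA — no ATG→stop ORF.
Frame -3: CTC TAC CGT TGT CTT TGT CGT ATT TCA CAT GTC AGG TTA AGA TAG TAC AAC — no ATG→stop ORF.
Forward-strand max 6 nt; reverse-strand max 12 nt. The reverse strand has the longer ORF.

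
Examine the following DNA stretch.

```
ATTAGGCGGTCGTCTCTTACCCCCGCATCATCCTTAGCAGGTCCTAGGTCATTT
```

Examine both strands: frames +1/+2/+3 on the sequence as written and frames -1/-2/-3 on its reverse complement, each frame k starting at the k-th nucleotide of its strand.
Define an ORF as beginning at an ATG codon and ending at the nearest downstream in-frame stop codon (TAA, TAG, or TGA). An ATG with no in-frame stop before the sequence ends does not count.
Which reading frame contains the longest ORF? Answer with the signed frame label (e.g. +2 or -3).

-3

Reverse complement (5'→3'): AAATGACCTAGGACCTGCTAAGGATGATGCGGGGGTAAGAGACGACCGCCTAAT
Frame +1: ATT AGG CGG TCG TCT CTT ACC CCC GCA TCA TCC TTA GCA GGT CCT AGG TCA TTT — no ATG→stop ORF.
Frame +2: TTA GGC GGT CGT CTC TTA CCC CCG CAT CAT CCT TAG CAG GTC CTA GGT CAT — no ATG→stop ORF.
Frame +3: TAG GCG GTC GTC TCT TAC CCC CGC ATC ATC CTT AGC AGG TCC TAG GTC ATT — no ATG→stop ORF.
Frame -1: AAA TGA CCT AGG ACC TGC TAA GGA TGA TGC GGG GGT AAG AGA CGA CCG CCT AAT — no ATG→stop ORF.
Frame -2: AAT GAC CTA GGA CCT GCT AAG GAT GAT GCG GGG GTA AGA GAC GAC CGC CTA — no ATG→stop ORF.
Frame -3: ATG ACC TAG GAC CTG CTA AGG ATG ATG CGG GGG TAA GAG ACG ACC GCC TAA — ATG at 3, stop TAG at 9 → 9 nt; ATG at 24, stop TAA at 36 → 15 nt; ATG at 27, stop TAA at 36 → 12 nt.
Longest ORF is 15 nt in frame -3 (positions 24–38).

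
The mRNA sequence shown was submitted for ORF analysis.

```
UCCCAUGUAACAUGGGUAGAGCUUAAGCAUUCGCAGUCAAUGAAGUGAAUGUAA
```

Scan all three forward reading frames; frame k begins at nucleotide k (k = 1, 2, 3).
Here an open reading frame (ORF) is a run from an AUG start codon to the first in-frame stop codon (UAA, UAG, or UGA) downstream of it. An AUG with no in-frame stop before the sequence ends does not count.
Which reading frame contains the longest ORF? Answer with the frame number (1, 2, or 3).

3

Frame 1: UCC CAU GUA ACA UGG GUA GAG CUU AAG CAU UCG CAG UCA AUG AAG UGA AUG UAA — AUG at 40, stop UGA at 46 → 9 nt; AUG at 49, stop UAA at 52 → 6 nt.
Frame 2: CCC AUG UAA CAU GGG UAG AGC UUA AGC AUU CGC AGU CAA UGA AGU GAA UGU — AUG at 5, stop UAA at 8 → 6 nt.
Frame 3: CCA UGU AAC AUG GGU AGA GCU UAA GCA UUC GCA GUC AAU GAA GUG AAU GUA — AUG at 12, stop UAA at 24 → 15 nt.
Longest ORF is 15 nt in frame 3 (positions 12–26).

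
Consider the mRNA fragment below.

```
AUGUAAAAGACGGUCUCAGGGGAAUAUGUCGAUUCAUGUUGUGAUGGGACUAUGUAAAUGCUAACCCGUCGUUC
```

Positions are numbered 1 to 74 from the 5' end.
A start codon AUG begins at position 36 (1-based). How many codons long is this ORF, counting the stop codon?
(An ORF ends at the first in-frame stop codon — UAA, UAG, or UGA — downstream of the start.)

3

Codons from position 36: AUG (36–38), UUG (39–41), UGA (42–44).
UGA is the first in-frame stop; that's 3 codons including the stop.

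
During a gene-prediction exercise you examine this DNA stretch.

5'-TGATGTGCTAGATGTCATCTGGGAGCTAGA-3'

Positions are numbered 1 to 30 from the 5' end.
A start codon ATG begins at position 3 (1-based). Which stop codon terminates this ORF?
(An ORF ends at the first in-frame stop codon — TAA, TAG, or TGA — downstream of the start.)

Codons from position 3: ATG (3–5), TGC (6–8), TAG (9–11).
The first in-frame stop codon is TAG.

TAG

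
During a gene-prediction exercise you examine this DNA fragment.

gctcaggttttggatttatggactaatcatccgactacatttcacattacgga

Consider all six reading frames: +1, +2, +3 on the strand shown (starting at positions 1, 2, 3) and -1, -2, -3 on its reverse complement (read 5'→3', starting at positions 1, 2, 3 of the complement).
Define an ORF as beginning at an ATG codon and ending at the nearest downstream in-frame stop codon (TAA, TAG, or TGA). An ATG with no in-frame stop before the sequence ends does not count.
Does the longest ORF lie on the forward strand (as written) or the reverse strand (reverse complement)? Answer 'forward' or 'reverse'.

reverse

Reverse complement (5'→3'): TCCGTAATGTGAAATGTAGTCGGATGATTAGTCCATAAATCCAAAACCTGAGC
Frame +1: GCT CAG GTT TTG GAT TTA TGG ACT AAT CAT CCG ACT ACA TTT CAC ATT ACG — no ATG→stop ORF.
Frame +2: CTC AGG TTT TGG ATT TAT GGA CTA ATC ATC CGA CTA CAT TTC ACA TTA CGG — no ATG→stop ORF.
Frame +3: TCA GGT TTT GGA TTT ATG GAC TAA TCA TCC GAC TAC ATT TCA CAT TAC GGA — ATG at 18, stop TAA at 24 → 9 nt.
Frame -1: TCC GTA ATG TGA AAT GTA GTC GGA TGA TTA GTC CAT AAA TCC AAA ACC TGA — ATG at 7, stop TGA at 10 → 6 nt.
Frame -2: CCG TAA TGT GAA ATG TAG TCG GAT GAT TAG TCC ATA AAT CCA AAA CCT GAG — ATG at 14, stop TAG at 17 → 6 nt.
Frame -3: CGT AAT GTG AAA TGT AGT CGG ATG ATT AGT CCA TAA ATC CAA AAC CTG AGC — ATG at 24, stop TAA at 36 → 15 nt.
Forward-strand max 9 nt; reverse-strand max 15 nt. The reverse strand has the longer ORF.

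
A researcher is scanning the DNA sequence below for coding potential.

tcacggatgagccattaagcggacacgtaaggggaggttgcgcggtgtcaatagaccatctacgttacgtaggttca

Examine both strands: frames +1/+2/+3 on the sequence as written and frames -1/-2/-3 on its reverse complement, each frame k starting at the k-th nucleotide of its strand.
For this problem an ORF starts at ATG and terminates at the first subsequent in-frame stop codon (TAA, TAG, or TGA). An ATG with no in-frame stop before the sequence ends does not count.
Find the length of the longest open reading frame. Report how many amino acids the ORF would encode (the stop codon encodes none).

4

Reverse complement (5'→3'): TGAACCTACGTAACGTAGATGGTCTATTGACACCGCGCAACCTCCCCTTACGTGTCCGCTTAATGGCTCATCCGTGA
Frame +1: TCA CGG ATG AGC CAT TAA GCG GAC ACG TAA GGG GAG GTT GCG CGG TGT CAA TAG ACC ATC TAC GTT ACG TAG GTT — ATG at 7, stop TAA at 16 → 12 nt.
Frame +2: CAC GGA TGA GCC ATT AAG CGG ACA CGT AAG GGG AGG TTG CGC GGT GTC AAT AGA CCA TCT ACG TTA CGT AGG TTC — no ATG→stop ORF.
Frame +3: ACG GAT GAG CCA TTA AGC GGA CAC GTA AGG GGA GGT TGC GCG GTG TCA ATA GAC CAT CTA CGT TAC GTA GGT TCA — no ATG→stop ORF.
Frame -1: TGA ACC TAC GTA ACG TAG ATG GTC TAT TGA CAC CGC GCA ACC TCC CCT TAC GTG TCC GCT TAA TGG CTC ATC CGT — ATG at 19, stop TGA at 28 → 12 nt.
Frame -2: GAA CCT ACG TAA CGT AGA TGG TCT ATT GAC ACC GCG CAA CCT CCC CTT ACG TGT CCG CTT AAT GGC TCA TCC GTG — no ATG→stop ORF.
Frame -3: AAC CTA CGT AAC GTA GAT GGT CTA TTG ACA CCG CGC AAC CTC CCC TTA CGT GTC CGC TTA ATG GCT CAT CCG TGA — ATG at 63, stop TGA at 75 → 15 nt.
Longest: frame -3, positions 63–77, 15 nt = 5 codons = 4 aa. → 4 amino acids.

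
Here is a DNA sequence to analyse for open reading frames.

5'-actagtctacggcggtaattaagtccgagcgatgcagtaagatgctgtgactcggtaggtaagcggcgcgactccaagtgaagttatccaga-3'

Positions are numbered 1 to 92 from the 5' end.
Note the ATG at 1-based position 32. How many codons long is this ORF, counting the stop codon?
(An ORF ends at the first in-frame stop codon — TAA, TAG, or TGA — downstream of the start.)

3

Codons from position 32: ATG (32–34), CAG (35–37), TAA (38–40).
TAA is the first in-frame stop; that's 3 codons including the stop.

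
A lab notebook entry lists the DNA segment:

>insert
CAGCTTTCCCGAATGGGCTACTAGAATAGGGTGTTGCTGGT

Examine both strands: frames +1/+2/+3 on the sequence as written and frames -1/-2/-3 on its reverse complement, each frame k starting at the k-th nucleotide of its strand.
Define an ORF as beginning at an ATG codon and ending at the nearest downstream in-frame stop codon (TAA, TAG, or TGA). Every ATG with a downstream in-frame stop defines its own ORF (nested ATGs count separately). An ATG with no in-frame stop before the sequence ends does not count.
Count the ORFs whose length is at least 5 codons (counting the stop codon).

0

Reverse complement (5'→3'): ACCAGCAACACCCTATTCTAGTAGCCCATTCGGGAAAGCTG
Frame +1: CAG CTT TCC CGA ATG GGC TAC TAG AAT AGG GTG TTG CTG — ATG at 13, stop TAG at 22 → 12 nt.
Frame +2: AGC TTT CCC GAA TGG GCT ACT AGA ATA GGG TGT TGC TGG — no ATG→stop ORF.
Frame +3: GCT TTC CCG AAT GGG CTA CTA GAA TAG GGT GTT GCT GGT — no ATG→stop ORF.
Frame -1: ACC AGC AAC ACC CTA TTC TAG TAG CCC ATT CGG GAA AGC — no ATG→stop ORF.
Frame -2: CCA GCA ACA CCC TAT TCT AGT AGC CCA TTC GGG AAA GCT — no ATG→stop ORF.
Frame -3: CAG CAA CAC CCT ATT CTA GTA GCC CAT TCG GGA AAG CTG — no ATG→stop ORF.
No ORF reaches 5 codons. Count = 0.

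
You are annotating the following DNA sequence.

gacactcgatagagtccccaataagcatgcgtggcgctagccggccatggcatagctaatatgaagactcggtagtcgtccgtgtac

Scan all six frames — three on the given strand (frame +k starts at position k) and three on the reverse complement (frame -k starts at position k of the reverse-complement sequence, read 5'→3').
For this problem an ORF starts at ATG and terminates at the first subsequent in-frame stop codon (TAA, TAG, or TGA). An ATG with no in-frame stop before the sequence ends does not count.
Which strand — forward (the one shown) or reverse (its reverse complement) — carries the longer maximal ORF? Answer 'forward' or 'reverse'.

forward

Reverse complement (5'→3'): GTACACGGACGACTACCGAGTCTTCATATTAGCTATGCCATGGCCGGCTAGCGCCACGCATGCTTATTGGGGACTCTATCGAGTGTC
Frame +1: GAC ACT CGA TAG AGT CCC CAA TAA GCA TGC GTG GCG CTA GCC GGC CAT GGC ATA GCT AAT ATG AAG ACT CGG TAG TCG TCC GTG TAC — ATG at 61, stop TAG at 73 → 15 nt.
Frame +2: ACA CTC GAT AGA GTC CCC AAT AAG CAT GCG TGG CGC TAG CCG GCC ATG GCA TAG CTA ATA TGA AGA CTC GGT AGT CGT CCG TGT — ATG at 47, stop TAG at 53 → 9 nt.
Frame +3: CAC TCG ATA GAG TCC CCA ATA AGC ATG CGT GGC GCT AGC CGG CCA TGG CAT AGC TAA TAT GAA GAC TCG GTA GTC GTC CGT GTA — ATG at 27, stop TAA at 57 → 33 nt.
Frame -1: GTA CAC GGA CGA CTA CCG AGT CTT CAT ATT AGC TAT GCC ATG GCC GGC TAG CGC CAC GCA TGC TTA TTG GGG ACT CTA TCG AGT GTC — ATG at 40, stop TAG at 49 → 12 nt.
Frame -2: TAC ACG GAC GAC TAC CGA GTC TTC ATA TTA GCT ATG CCA TGG CCG GCT AGC GCC ACG CAT GCT TAT TGG GGA CTC TAT CGA GTG — no ATG→stop ORF.
Frame -3: ACA CGG ACG ACT ACC GAG TCT TCA TAT TAG CTA TGC CAT GGC CGG CTA GCG CCA CGC ATG CTT ATT GGG GAC TCT ATC GAG TGT — no ATG→stop ORF.
Forward-strand max 33 nt; reverse-strand max 12 nt. The forward strand has the longer ORF.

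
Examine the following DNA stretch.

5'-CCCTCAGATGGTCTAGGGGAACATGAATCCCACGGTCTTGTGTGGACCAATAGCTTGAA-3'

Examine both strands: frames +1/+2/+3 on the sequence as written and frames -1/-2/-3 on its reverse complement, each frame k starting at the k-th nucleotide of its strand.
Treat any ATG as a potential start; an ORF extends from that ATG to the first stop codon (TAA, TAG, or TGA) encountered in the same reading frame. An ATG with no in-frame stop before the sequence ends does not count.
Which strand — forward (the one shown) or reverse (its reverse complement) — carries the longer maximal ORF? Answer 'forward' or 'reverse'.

forward

Reverse complement (5'→3'): TTCAAGCTATTGGTCCACACAAGACCGTGGGATTCATGTTCCCCTAGACCATCTGAGGG
Frame +1: CCC TCA GAT GGT CTA GGG GAA CAT GAA TCC CAC GGT CTT GTG TGG ACC AAT AGC TTG — no ATG→stop ORF.
Frame +2: CCT CAG ATG GTC TAG GGG AAC ATG AAT CCC ACG GTC TTG TGT GGA CCA ATA GCT TGA — ATG at 8, stop TAG at 14 → 9 nt; ATG at 23, stop TGA at 56 → 36 nt.
Frame +3: CTC AGA TGG TCT AGG GGA ACA TGA ATC CCA CGG TCT TGT GTG GAC CAA TAG CTT GAA — no ATG→stop ORF.
Frame -1: TTC AAG CTA TTG GTC CAC ACA AGA CCG TGG GAT TCA TGT TCC CCT AGA CCA TCT GAG — no ATG→stop ORF.
Frame -2: TCA AGC TAT TGG TCC ACA CAA GAC CGT GGG ATT CAT GTT CCC CTA GAC CAT CTG AGG — no ATG→stop ORF.
Frame -3: CAA GCT ATT GGT CCA CAC AAG ACC GTG GGA TTC ATG TTC CCC TAG ACC ATC TGA GGG — ATG at 36, stop TAG at 45 → 12 nt.
Forward-strand max 36 nt; reverse-strand max 12 nt. The forward strand has the longer ORF.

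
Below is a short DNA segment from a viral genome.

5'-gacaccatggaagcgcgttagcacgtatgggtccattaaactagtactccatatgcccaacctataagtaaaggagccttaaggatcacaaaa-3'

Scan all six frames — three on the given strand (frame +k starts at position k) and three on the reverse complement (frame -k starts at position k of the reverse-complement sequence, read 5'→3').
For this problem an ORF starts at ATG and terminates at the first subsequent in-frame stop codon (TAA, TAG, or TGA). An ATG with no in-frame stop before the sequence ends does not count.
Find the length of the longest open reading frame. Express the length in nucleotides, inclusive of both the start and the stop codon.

Reverse complement (5'→3'): TTTTGTGATCCTTAAGGCTCCTTTACTTATAGGTTGGGCATATGGAGTACTAGTTTAATGGACCCATACGTGCTAACGCGCTTCCATGGTGTC
Frame +1: GAC ACC ATG GAA GCG CGT TAG CAC GTA TGG GTC CAT TAA ACT AGT ACT CCA TAT GCC CAA CCT ATA AGT AAA GGA GCC TTA AGG ATC ACA AAA — ATG at 7, stop TAG at 19 → 15 nt.
Frame +2: ACA CCA TGG AAG CGC GTT AGC ACG TAT GGG TCC ATT AAA CTA GTA CTC CAT ATG CCC AAC CTA TAA GTA AAG GAG CCT TAA GGA TCA CAA — ATG at 53, stop TAA at 65 → 15 nt.
Frame +3: CAC CAT GGA AGC GCG TTA GCA CGT ATG GGT CCA TTA AAC TAG TAC TCC ATA TGC CCA ACC TAT AAG TAA AGG AGC CTT AAG GAT CAC AAA — ATG at 27, stop TAG at 42 → 18 nt.
Frame -1: TTT TGT GAT CCT TAA GGC TCC TTT ACT TAT AGG TTG GGC ATA TGG AGT ACT AGT TTA ATG GAC CCA TAC GTG CTA ACG CGC TTC CAT GGT GTC — no ATG→stop ORF.
Frame -2: TTT GTG ATC CTT AAG GCT CCT TTA CTT ATA GGT TGG GCA TAT GGA GTA CTA GTT TAA TGG ACC CAT ACG TGC TAA CGC GCT TCC ATG GTG — no ATG→stop ORF.
Frame -3: TTG TGA TCC TTA AGG CTC CTT TAC TTA TAG GTT GGG CAT ATG GAG TAC TAG TTT AAT GGA CCC ATA CGT GCT AAC GCG CTT CCA TGG TGT — ATG at 42, stop TAG at 51 → 12 nt.
Longest: frame +3, positions 27–44, 18 nt = 6 codons = 5 aa. → 18 nucleotides.

18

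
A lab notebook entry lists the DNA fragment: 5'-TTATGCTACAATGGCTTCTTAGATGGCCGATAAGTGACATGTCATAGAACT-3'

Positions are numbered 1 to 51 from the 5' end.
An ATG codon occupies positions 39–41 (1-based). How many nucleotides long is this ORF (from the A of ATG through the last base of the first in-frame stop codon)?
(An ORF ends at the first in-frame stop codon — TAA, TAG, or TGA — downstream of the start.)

Codons from position 39: ATG (39–41), TCA (42–44), TAG (45–47).
TAG is the first in-frame stop; ORF spans 39–47, 9 nucleotides.

9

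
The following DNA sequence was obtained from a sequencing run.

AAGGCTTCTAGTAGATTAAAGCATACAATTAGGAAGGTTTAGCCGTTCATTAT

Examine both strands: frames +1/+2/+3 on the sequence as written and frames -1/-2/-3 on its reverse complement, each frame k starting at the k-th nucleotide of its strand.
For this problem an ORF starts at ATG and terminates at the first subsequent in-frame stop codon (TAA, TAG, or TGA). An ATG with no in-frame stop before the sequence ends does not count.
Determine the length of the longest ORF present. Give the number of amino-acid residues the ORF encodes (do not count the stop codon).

3

Reverse complement (5'→3'): ATAATGAACGGCTAAACCTTCCTAATTGTATGCTTTAATCTACTAGAAGCCTT
Frame +1: AAG GCT TCT AGT AGA TTA AAG CAT ACA ATT AGG AAG GTT TAG CCG TTC ATT — no ATG→stop ORF.
Frame +2: AGG CTT CTA GTA GAT TAA AGC ATA CAA TTA GGA AGG TTT AGC CGT TCA TTA — no ATG→stop ORF.
Frame +3: GGC TTC TAG TAG ATT AAA GCA TAC AAT TAG GAA GGT TTA GCC GTT CAT TAT — no ATG→stop ORF.
Frame -1: ATA ATG AAC GGC TAA ACC TTC CTA ATT GTA TGC TTT AAT CTA CTA GAA GCC — ATG at 4, stop TAA at 13 → 12 nt.
Frame -2: TAA TGA ACG GCT AAA CCT TCC TAA TTG TAT GCT TTA ATC TAC TAG AAG CCT — no ATG→stop ORF.
Frame -3: AAT GAA CGG CTA AAC CTT CCT AAT TGT ATG CTT TAA TCT ACT AGA AGC CTT — ATG at 30, stop TAA at 36 → 9 nt.
Longest: frame -1, positions 4–15, 12 nt = 4 codons = 3 aa. → 3 amino acids.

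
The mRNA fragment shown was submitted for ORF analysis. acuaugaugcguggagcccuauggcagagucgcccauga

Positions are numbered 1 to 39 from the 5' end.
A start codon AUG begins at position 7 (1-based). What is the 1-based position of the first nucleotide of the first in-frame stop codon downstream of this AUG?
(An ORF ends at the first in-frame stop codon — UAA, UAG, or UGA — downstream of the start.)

Codons from position 7: AUG (7–9), CGU (10–12), GGA (13–15), GCC (16–18), CUA (19–21), UGG (22–24), CAG (25–27), AGU (28–30), CGC (31–33), CCA (34–36), UGA (37–39).
UGA is a stop codon; it begins at position 37.

37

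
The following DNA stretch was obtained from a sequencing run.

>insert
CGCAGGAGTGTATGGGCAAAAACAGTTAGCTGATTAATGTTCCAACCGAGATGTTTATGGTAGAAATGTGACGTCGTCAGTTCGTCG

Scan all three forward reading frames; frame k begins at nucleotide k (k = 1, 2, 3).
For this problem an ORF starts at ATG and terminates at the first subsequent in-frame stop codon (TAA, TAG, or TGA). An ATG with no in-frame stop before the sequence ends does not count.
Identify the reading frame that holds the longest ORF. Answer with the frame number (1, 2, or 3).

Frame 1: CGC AGG AGT GTA TGG GCA AAA ACA GTT AGC TGA TTA ATG TTC CAA CCG AGA TGT TTA TGG TAG AAA TGT GAC GTC GTC AGT TCG TCG — ATG at 37, stop TAG at 61 → 27 nt.
Frame 2: GCA GGA GTG TAT GGG CAA AAA CAG TTA GCT GAT TAA TGT TCC AAC CGA GAT GTT TAT GGT AGA AAT GTG ACG TCG TCA GTT CGT — no ATG→stop ORF.
Frame 3: CAG GAG TGT ATG GGC AAA AAC AGT TAG CTG ATT AAT GTT CCA ACC GAG ATG TTT ATG GTA GAA ATG TGA CGT CGT CAG TTC GTC — ATG at 12, stop TAG at 27 → 18 nt; ATG at 51, stop TGA at 69 → 21 nt; ATG at 57, stop TGA at 69 → 15 nt; ATG at 66, stop TGA at 69 → 6 nt.
Longest ORF is 27 nt in frame 1 (positions 37–63).

1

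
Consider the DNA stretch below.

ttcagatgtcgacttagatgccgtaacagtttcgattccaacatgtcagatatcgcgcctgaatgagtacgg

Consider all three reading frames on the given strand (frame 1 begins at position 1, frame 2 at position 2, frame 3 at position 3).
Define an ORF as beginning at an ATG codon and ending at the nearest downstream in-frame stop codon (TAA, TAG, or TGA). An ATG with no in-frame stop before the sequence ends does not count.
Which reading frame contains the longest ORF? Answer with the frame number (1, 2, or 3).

Frame 1: TTC AGA TGT CGA CTT AGA TGC CGT AAC AGT TTC GAT TCC AAC ATG TCA GAT ATC GCG CCT GAA TGA GTA CGG — ATG at 43, stop TGA at 64 → 24 nt.
Frame 2: TCA GAT GTC GAC TTA GAT GCC GTA ACA GTT TCG ATT CCA ACA TGT CAG ATA TCG CGC CTG AAT GAG TAC — no ATG→stop ORF.
Frame 3: CAG ATG TCG ACT TAG ATG CCG TAA CAG TTT CGA TTC CAA CAT GTC AGA TAT CGC GCC TGA ATG AGT ACG — ATG at 6, stop TAG at 15 → 12 nt; ATG at 18, stop TAA at 24 → 9 nt.
Longest ORF is 24 nt in frame 1 (positions 43–66).

1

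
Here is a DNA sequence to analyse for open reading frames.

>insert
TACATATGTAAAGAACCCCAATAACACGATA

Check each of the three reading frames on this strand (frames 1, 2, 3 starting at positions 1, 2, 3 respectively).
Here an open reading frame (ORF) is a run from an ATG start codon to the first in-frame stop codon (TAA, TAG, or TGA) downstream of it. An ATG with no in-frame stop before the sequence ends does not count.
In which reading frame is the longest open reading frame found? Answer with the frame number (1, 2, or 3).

3

Frame 1: TAC ATA TGT AAA GAA CCC CAA TAA CAC GAT — no ATG→stop ORF.
Frame 2: ACA TAT GTA AAG AAC CCC AAT AAC ACG ATA — no ATG→stop ORF.
Frame 3: CAT ATG TAA AGA ACC CCA ATA ACA CGA — ATG at 6, stop TAA at 9 → 6 nt.
Longest ORF is 6 nt in frame 3 (positions 6–11).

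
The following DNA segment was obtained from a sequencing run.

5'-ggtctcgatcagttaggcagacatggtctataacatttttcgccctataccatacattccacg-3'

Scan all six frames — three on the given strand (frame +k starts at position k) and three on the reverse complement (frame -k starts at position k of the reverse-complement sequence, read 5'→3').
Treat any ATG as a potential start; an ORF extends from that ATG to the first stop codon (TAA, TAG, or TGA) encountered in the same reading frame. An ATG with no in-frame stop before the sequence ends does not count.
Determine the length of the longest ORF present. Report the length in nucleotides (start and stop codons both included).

Reverse complement (5'→3'): CGTGGAATGTATGGTATAGGGCGAAAAATGTTATAGACCATGTCTGCCTAACTGATCGAGACC
Frame +1: GGT CTC GAT CAG TTA GGC AGA CAT GGT CTA TAA CAT TTT TCG CCC TAT ACC ATA CAT TCC ACG — no ATG→stop ORF.
Frame +2: GTC TCG ATC AGT TAG GCA GAC ATG GTC TAT AAC ATT TTT CGC CCT ATA CCA TAC ATT CCA — no ATG→stop ORF.
Frame +3: TCT CGA TCA GTT AGG CAG ACA TGG TCT ATA ACA TTT TTC GCC CTA TAC CAT ACA TTC CAC — no ATG→stop ORF.
Frame -1: CGT GGA ATG TAT GGT ATA GGG CGA AAA ATG TTA TAG ACC ATG TCT GCC TAA CTG ATC GAG ACC — ATG at 7, stop TAG at 34 → 30 nt; ATG at 28, stop TAG at 34 → 9 nt; ATG at 40, stop TAA at 49 → 12 nt.
Frame -2: GTG GAA TGT ATG GTA TAG GGC GAA AAA TGT TAT AGA CCA TGT CTG CCT AAC TGA TCG AGA — ATG at 11, stop TAG at 17 → 9 nt.
Frame -3: TGG AAT GTA TGG TAT AGG GCG AAA AAT GTT ATA GAC CAT GTC TGC CTA ACT GAT CGA GAC — no ATG→stop ORF.
Longest: frame -1, positions 7–36, 30 nt = 10 codons = 9 aa. → 30 nucleotides.

30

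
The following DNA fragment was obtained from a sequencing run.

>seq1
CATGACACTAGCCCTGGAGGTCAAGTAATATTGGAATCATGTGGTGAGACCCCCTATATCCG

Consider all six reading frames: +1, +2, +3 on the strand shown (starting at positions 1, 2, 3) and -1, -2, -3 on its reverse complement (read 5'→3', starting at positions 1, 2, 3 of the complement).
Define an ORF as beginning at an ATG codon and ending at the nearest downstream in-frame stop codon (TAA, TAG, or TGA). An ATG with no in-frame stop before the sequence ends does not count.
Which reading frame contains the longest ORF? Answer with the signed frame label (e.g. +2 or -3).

Reverse complement (5'→3'): CGGATATAGGGGGTCTCACCACATGATTCCAATATTACTTGACCTCCAGGGCTAGTGTCATG
Frame +1: CAT GAC ACT AGC CCT GGA GGT CAA GTA ATA TTG GAA TCA TGT GGT GAG ACC CCC TAT ATC — no ATG→stop ORF.
Frame +2: ATG ACA CTA GCC CTG GAG GTC AAG TAA TAT TGG AAT CAT GTG GTG AGA CCC CCT ATA TCC — ATG at 2, stop TAA at 26 → 27 nt.
Frame +3: TGA CAC TAG CCC TGG AGG TCA AGT AAT ATT GGA ATC ATG TGG TGA GAC CCC CTA TAT CCG — ATG at 39, stop TGA at 45 → 9 nt.
Frame -1: CGG ATA TAG GGG GTC TCA CCA CAT GAT TCC AAT ATT ACT TGA CCT CCA GGG CTA GTG TCA — no ATG→stop ORF.
Frame -2: GGA TAT AGG GGG TCT CAC CAC ATG ATT CCA ATA TTA CTT GAC CTC CAG GGC TAG TGT CAT — ATG at 23, stop TAG at 53 → 33 nt.
Frame -3: GAT ATA GGG GGT CTC ACC ACA TGA TTC CAA TAT TAC TTG ACC TCC AGG GCT AGT GTC ATG — no ATG→stop ORF.
Longest ORF is 33 nt in frame -2 (positions 23–55).

-2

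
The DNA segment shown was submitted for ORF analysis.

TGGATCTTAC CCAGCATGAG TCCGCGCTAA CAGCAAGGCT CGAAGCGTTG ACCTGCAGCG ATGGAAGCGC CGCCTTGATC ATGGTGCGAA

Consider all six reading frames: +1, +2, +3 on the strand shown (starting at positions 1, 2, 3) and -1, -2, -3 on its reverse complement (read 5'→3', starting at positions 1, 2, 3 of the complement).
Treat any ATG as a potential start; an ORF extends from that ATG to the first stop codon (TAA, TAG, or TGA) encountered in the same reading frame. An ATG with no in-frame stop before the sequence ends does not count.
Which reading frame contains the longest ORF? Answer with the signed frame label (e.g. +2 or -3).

Reverse complement (5'→3'): TTCGCACCATGATCAAGGCGGCGCTTCCATCGCTGCAGGTCAACGCTTCGAGCCTTGCTGTTAGCGCGGACTCATGCTGGGTAAGATCCA
Frame +1: TGG ATC TTA CCC AGC ATG AGT CCG CGC TAA CAG CAA GGC TCG AAG CGT TGA CCT GCA GCG ATG GAA GCG CCG CCT TGA TCA TGG TGC GAA — ATG at 16, stop TAA at 28 → 15 nt; ATG at 61, stop TGA at 76 → 18 nt.
Frame +2: GGA TCT TAC CCA GCA TGA GTC CGC GCT AAC AGC AAG GCT CGA AGC GTT GAC CTG CAG CGA TGG AAG CGC CGC CTT GAT CAT GGT GCG — no ATG→stop ORF.
Frame +3: GAT CTT ACC CAG CAT GAG TCC GCG CTA ACA GCA AGG CTC GAA GCG TTG ACC TGC AGC GAT GGA AGC GCC GCC TTG ATC ATG GTG CGA — no ATG→stop ORF.
Frame -1: TTC GCA CCA TGA TCA AGG CGG CGC TTC CAT CGC TGC AGG TCA ACG CTT CGA GCC TTG CTG TTA GCG CGG ACT CAT GCT GGG TAA GAT CCA — no ATG→stop ORF.
Frame -2: TCG CAC CAT GAT CAA GGC GGC GCT TCC ATC GCT GCA GGT CAA CGC TTC GAG CCT TGC TGT TAG CGC GGA CTC ATG CTG GGT AAG ATC — no ATG→stop ORF.
Frame -3: CGC ACC ATG ATC AAG GCG GCG CTT CCA TCG CTG CAG GTC AAC GCT TCG AGC CTT GCT GTT AGC GCG GAC TCA TGC TGG GTA AGA TCC — no ATG→stop ORF.
Longest ORF is 18 nt in frame +1 (positions 61–78).

+1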